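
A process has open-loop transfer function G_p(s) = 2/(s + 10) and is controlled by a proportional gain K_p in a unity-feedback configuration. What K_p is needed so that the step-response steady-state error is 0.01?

Steady-state error for a unit step on this type-0 loop is 1/(1 + K_p·G_p(0)).
G_p(0) = 0.2. Require 1/(1 + K_p·0.2) = 0.01, so 1 + 0.2·K_p = 100.
K_p = (100 − 1)/0.2 = 495.

K_p = 495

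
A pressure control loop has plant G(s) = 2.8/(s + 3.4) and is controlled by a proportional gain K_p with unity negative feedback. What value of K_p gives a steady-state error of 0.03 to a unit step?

For a type-0 loop with proportional control, e_ss = 1/(1 + K_p·G(0)).
G(0) = 0.8235. Require 1/(1 + K_p·0.8235) = 0.03, so 1 + 0.8235·K_p = 33.33.
K_p = (33.33 − 1)/0.8235 = 39.3.

K_p = 39.3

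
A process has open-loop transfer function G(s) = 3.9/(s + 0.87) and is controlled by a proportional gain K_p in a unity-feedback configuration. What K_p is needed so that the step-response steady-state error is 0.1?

Steady-state error for a unit step on this type-0 loop is 1/(1 + K_p·G(0)).
G(0) = 4.483. Require 1/(1 + K_p·4.483) = 0.1, so 1 + 4.483·K_p = 10.
K_p = (10 − 1)/4.483 = 2.01.

K_p = 2.01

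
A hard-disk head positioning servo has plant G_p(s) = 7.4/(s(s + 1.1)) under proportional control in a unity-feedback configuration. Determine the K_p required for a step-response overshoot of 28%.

K_p = 0.29

From %OS = 100·exp(−πζ/√(1−ζ²)) = 28%, ζ = −ln(0.28)/√(π²+ln²(0.28)) = 0.3755.
Characteristic equation s² + 1.1s + 7.4K_p = 0 gives ζ = 1.1/(2√(7.4K_p)).
Setting ζ = 0.3755: √(7.4K_p) = 1.1/(2·0.3755) = 1.465, so K_p = 2.145/7.4 = 0.29.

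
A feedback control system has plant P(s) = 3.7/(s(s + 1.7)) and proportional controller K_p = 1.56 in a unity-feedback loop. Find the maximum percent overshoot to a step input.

30.5%

Closed-loop characteristic equation: s² + 1.7s + 5.772 = 0, so ω_n = 2.402 rad/s and ζ = 1.7/(2·2.402) = 0.3538.
%OS = 100·exp(−πζ/√(1−ζ²)) = 100·exp(−π·0.3538/√0.8748) = 30.5%.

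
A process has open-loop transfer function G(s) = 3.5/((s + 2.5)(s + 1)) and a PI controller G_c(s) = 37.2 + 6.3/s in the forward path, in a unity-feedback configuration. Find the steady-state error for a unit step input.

The open loop G_c(s)G(s) has a pole at the origin (type 1), so the static position error constant is infinite and e_ss = 1/(1+∞) = 0.

0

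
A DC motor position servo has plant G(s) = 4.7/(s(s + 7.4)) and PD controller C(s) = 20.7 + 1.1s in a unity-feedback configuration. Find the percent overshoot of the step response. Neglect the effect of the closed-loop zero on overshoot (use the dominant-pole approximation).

7.45%

Forward path: (20.7 + 1.1s)·4.7/(s(s+7.4)). The closed-loop characteristic equation is s² + (7.4 + 4.7·1.1)s + 4.7·20.7 = 0.
That is s² + 12.57s + 97.29 = 0, so ω_n = 9.864 rad/s and ζ = 12.57/(2·9.864) = 0.6372.
%OS = 100·exp(−πζ/√(1−ζ²)) = 7.45%.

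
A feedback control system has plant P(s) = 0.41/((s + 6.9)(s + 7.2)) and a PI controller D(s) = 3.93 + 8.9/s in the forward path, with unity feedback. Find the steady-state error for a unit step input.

0

The open loop D(s)P(s) has a pole at the origin (type 1), so the static position error constant is infinite and e_ss = 1/(1+∞) = 0.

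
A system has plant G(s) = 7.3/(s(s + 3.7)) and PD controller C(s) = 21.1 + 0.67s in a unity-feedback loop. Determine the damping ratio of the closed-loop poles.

Forward path: (21.1 + 0.67s)·7.3/(s(s+3.7)). The closed-loop characteristic equation is s² + (3.7 + 7.3·0.67)s + 7.3·21.1 = 0.
That is s² + 8.591s + 154 = 0, so ω_n = 12.41 rad/s and ζ = 8.591/(2·12.41) = 0.3461.

ζ = 0.346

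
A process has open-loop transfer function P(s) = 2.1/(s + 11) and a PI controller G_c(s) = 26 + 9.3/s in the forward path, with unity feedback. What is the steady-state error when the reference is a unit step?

0

The open loop G_c(s)P(s) has a pole at the origin (type 1), so the static position error constant is infinite and e_ss = 1/(1+∞) = 0.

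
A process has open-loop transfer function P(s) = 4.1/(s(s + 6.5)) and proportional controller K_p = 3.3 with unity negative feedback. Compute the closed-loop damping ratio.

ζ = 0.884

With unity feedback the closed-loop characteristic equation is s² + 6.5s + 3.3·4.1 = s² + 6.5s + 13.53 = 0.
So ω_n² = 13.53 ⇒ ω_n = 3.678 rad/s, and ζ = 6.5/(2ω_n) = 0.884.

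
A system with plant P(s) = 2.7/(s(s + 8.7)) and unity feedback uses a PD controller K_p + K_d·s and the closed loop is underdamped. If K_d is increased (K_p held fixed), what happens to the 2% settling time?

decrease

Characteristic equation s² + (8.7 + 2.7K_d)s + 2.7K_p = 0: raising K_d increases ζω_n = (8.7+2.7K_d)/2 while the loop stays underdamped, so T_s ≈ 4/(ζω_n) decreases.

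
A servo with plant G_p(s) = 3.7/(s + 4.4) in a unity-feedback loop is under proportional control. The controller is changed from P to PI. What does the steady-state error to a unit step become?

Adding integral action puts a pole at s = 0 in the forward path, raising the system type to 1; a type-1 loop has zero steady-state error to a step.

0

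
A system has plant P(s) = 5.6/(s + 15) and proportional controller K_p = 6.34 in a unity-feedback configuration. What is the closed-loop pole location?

Closed-loop transfer function: T(s) = K_p·P(s)/(1 + K_p·P(s)) = 35.5/(s + 15 + 35.5) = 35.5/(s + 50.5).
The closed-loop pole is at s = −50.5.

s = -50.5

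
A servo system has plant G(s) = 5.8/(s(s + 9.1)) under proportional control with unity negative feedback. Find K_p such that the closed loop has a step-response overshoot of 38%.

From %OS = 100·exp(−πζ/√(1−ζ²)) = 38%, ζ = −ln(0.38)/√(π²+ln²(0.38)) = 0.2943.
Characteristic equation s² + 9.1s + 5.8K_p = 0 gives ζ = 9.1/(2√(5.8K_p)).
Setting ζ = 0.2943: √(5.8K_p) = 9.1/(2·0.2943) = 15.46, so K_p = 238.9/5.8 = 41.2.

K_p = 41.2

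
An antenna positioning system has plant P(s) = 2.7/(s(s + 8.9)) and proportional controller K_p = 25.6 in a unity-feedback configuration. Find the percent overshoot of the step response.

13.7%

Closed-loop characteristic equation: s² + 8.9s + 69.12 = 0, so ω_n = 8.314 rad/s and ζ = 8.9/(2·8.314) = 0.5353.
%OS = 100·exp(−πζ/√(1−ζ²)) = 100·exp(−π·0.5353/√0.7135) = 13.7%.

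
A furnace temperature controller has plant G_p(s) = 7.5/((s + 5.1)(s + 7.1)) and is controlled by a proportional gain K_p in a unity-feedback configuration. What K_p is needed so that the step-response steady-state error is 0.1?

The loop is type 0, so e_ss(step) = 1/(1 + K_pos) with K_pos = K_p·G_p(0).
G_p(0) = 0.2071. Require 1/(1 + K_p·0.2071) = 0.1, so 1 + 0.2071·K_p = 10.
K_p = (10 − 1)/0.2071 = 43.5.

K_p = 43.5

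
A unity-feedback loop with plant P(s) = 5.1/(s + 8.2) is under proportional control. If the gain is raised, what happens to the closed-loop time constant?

decrease

Closed-loop pole is at s = −(8.2+K_p·5.1); larger K_p moves it further left, so τ = 1/(8.2+K_p·5.1) decreases.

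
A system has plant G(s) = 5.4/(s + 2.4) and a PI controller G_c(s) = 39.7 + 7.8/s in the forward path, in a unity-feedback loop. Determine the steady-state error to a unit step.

0

The open loop G_c(s)G(s) has a pole at the origin (type 1), so the static position error constant is infinite and e_ss = 1/(1+∞) = 0.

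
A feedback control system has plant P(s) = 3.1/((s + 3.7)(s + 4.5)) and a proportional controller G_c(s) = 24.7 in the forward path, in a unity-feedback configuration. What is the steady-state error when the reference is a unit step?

0.179

The loop is type 0. Static position error constant K_pos = G_c(0)·P(0) = 24.7·0.1862 = 4.599.
Steady-state error to a unit step: e_ss = 1/(1+K_pos) = 1/5.599 = 0.179.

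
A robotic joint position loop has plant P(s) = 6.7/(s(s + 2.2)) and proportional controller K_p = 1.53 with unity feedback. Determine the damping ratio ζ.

The closed-loop denominator is s(s+2.2) + 1.53·6.7 = s² + 2.2s + 10.25.
So ω_n² = 10.25 ⇒ ω_n = 3.202 rad/s, and ζ = 2.2/(2ω_n) = 0.344.

ζ = 0.344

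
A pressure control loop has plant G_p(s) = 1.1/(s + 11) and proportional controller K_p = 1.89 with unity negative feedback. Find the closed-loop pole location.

s = -13.08

Closed-loop transfer function: T(s) = K_p·G_p(s)/(1 + K_p·G_p(s)) = 2.079/(s + 11 + 2.079) = 2.079/(s + 13.08).
The closed-loop pole is at s = −13.08.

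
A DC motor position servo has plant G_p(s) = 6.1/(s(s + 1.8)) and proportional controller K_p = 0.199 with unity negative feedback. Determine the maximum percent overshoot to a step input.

Closed-loop characteristic equation: s² + 1.8s + 1.214 = 0, so ω_n = 1.102 rad/s and ζ = 1.8/(2·1.102) = 0.8169.
%OS = 100·exp(−πζ/√(1−ζ²)) = 100·exp(−π·0.8169/√0.3327) = 1.17%.

1.17%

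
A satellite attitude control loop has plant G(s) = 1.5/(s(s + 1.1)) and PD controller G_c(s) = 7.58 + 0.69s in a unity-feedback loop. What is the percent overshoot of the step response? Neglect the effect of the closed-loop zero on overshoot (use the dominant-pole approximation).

Forward path: (7.58 + 0.69s)·1.5/(s(s+1.1)). The closed-loop characteristic equation is s² + (1.1 + 1.5·0.69)s + 1.5·7.58 = 0.
That is s² + 2.135s + 11.37 = 0, so ω_n = 3.372 rad/s and ζ = 2.135/(2·3.372) = 0.3166.
%OS = 100·exp(−πζ/√(1−ζ²)) = 35%.

35%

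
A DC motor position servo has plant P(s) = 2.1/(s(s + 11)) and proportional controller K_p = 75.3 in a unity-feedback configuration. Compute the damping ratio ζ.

ζ = 0.437

1 + K_p·P(s) = 0 gives s² + 11s + 158.1 = 0.
So ω_n² = 158.1 ⇒ ω_n = 12.57 rad/s, and ζ = 11/(2ω_n) = 0.437.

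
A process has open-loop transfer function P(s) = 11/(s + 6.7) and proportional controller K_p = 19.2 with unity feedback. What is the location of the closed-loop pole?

Closed-loop transfer function: T(s) = K_p·P(s)/(1 + K_p·P(s)) = 211.2/(s + 6.7 + 211.2) = 211.2/(s + 217.9).
The closed-loop pole is at s = −217.9.

s = -217.9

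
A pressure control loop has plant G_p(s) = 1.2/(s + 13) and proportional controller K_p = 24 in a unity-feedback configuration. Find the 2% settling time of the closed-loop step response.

T_s ≈ 0.0957 s

Closed-loop transfer function: T(s) = K_p·G_p(s)/(1 + K_p·G_p(s)) = 28.8/(s + 13 + 28.8) = 28.8/(s + 41.8).
Time constant τ = 1/41.8 = 0.02392 s, so the 2% settling time is about 4τ = 0.0957 s.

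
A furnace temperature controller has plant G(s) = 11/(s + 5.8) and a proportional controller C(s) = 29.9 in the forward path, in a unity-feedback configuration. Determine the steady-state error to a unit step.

0.0173

The loop is type 0. Static position error constant K_pos = C(0)·G(0) = 29.9·1.897 = 56.71.
Steady-state error to a unit step: e_ss = 1/(1+K_pos) = 1/57.71 = 0.0173.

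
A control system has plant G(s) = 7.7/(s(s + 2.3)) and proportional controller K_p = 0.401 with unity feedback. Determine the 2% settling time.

T_s ≈ 3.48 s

The closed-loop denominator s² + 2.3s + 3.088 gives ω_n = √3.088 = 1.757 and ζ = 2.3/(2ω_n) = 0.6545.
2% settling time T_s ≈ 4/(ζω_n) = 4/1.15 = 3.48 s.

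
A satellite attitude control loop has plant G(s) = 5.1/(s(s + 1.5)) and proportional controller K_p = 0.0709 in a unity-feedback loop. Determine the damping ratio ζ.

The closed-loop denominator is s(s+1.5) + 0.0709·5.1 = s² + 1.5s + 0.3616.
So ω_n² = 0.3616 ⇒ ω_n = 0.6013 rad/s, and ζ = 1.5/(2ω_n) = 1.25.

ζ = 1.25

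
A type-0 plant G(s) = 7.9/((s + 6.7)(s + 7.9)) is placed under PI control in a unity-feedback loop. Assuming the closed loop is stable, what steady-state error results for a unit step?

The PI controller's integrator makes the forward path type 1, so e_ss to a step is zero.

0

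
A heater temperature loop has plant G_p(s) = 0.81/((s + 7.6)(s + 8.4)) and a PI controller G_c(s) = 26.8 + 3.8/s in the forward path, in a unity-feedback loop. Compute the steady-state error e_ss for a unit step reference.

0

The open loop G_c(s)G_p(s) has a pole at the origin (type 1), so the static position error constant is infinite and e_ss = 1/(1+∞) = 0.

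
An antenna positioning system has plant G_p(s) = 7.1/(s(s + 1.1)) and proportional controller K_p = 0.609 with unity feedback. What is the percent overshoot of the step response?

The closed-loop denominator s² + 1.1s + 4.324 gives ω_n = √4.324 = 2.079 and ζ = 1.1/(2ω_n) = 0.2645.
%OS = 100·exp(−πζ/√(1−ζ²)) = 100·exp(−π·0.2645/√0.93) = 42.2%.

42.2%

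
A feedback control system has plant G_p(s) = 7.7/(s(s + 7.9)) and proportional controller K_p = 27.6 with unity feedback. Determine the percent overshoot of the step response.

41.3%

The closed-loop denominator s² + 7.9s + 212.5 gives ω_n = √212.5 = 14.58 and ζ = 7.9/(2ω_n) = 0.271.
%OS = 100·exp(−πζ/√(1−ζ²)) = 100·exp(−π·0.271/√0.9266) = 41.3%.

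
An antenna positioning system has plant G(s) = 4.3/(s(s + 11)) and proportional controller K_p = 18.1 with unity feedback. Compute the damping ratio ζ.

ζ = 0.623

1 + K_p·G(s) = 0 gives s² + 11s + 77.83 = 0.
Matching s² + 2ζω_n s + ω_n²: ω_n = √77.83 = 8.822 rad/s and 2ζω_n = 11, so ζ = 11/(2·8.822) = 0.623.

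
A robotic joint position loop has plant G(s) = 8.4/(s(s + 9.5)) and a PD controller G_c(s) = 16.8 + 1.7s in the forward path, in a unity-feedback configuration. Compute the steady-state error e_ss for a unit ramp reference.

The loop has one pole at the origin (type 1). Velocity error constant K_v = lim_{s→0} s·G_c(s)G(s) = 16.8·8.4/9.5 = 14.85.
Steady-state error to a unit ramp: e_ss = 1/K_v = 0.0673.

0.0673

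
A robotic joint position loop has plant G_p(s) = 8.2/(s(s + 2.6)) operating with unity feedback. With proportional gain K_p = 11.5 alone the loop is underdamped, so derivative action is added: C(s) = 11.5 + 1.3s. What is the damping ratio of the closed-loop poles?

ζ = 0.683

Forward path: (11.5 + 1.3s)·8.2/(s(s+2.6)). The closed-loop characteristic equation is s² + (2.6 + 8.2·1.3)s + 8.2·11.5 = 0.
That is s² + 13.26s + 94.3 = 0, so ω_n = 9.711 rad/s and ζ = 13.26/(2·9.711) = 0.6827.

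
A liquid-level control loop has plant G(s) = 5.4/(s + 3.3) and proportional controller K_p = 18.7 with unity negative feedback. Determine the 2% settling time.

T_s ≈ 0.0384 s

Closed-loop transfer function: T(s) = K_p·G(s)/(1 + K_p·G(s)) = 101/(s + 3.3 + 101) = 101/(s + 104.3).
Time constant τ = 1/104.3 = 0.00959 s, so the 2% settling time is about 4τ = 0.0384 s.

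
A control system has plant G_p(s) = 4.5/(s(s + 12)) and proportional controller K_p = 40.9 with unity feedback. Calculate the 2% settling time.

T_s ≈ 0.667 s

The closed-loop denominator s² + 12s + 184 gives ω_n = √184 = 13.57 and ζ = 12/(2ω_n) = 0.4423.
2% settling time T_s ≈ 4/(ζω_n) = 4/6 = 0.667 s.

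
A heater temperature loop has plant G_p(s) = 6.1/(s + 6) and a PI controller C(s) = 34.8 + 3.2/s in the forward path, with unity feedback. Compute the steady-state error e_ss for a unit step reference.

0

The open loop C(s)G_p(s) has a pole at the origin (type 1), so the static position error constant is infinite and e_ss = 1/(1+∞) = 0.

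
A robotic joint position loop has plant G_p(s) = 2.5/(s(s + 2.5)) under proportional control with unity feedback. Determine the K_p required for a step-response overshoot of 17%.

K_p = 2.59

From %OS = 100·exp(−πζ/√(1−ζ²)) = 17%, ζ = −ln(0.17)/√(π²+ln²(0.17)) = 0.4913.
Characteristic equation s² + 2.5s + 2.5K_p = 0 gives ζ = 2.5/(2√(2.5K_p)).
Setting ζ = 0.4913: √(2.5K_p) = 2.5/(2·0.4913) = 2.544, so K_p = 6.474/2.5 = 2.59.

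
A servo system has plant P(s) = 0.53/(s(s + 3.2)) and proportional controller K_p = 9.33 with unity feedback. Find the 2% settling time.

T_s ≈ 2.5 s

From 1 + K_pP(s) = 0: s² + 3.2s + 4.945 = 0 ⇒ ω_n = 2.224, ζ = 0.7195.
2% settling time T_s ≈ 4/(ζω_n) = 4/1.6 = 2.5 s.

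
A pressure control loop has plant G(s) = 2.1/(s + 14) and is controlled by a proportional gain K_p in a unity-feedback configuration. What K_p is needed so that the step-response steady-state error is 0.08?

The loop is type 0, so e_ss(step) = 1/(1 + K_pos) with K_pos = K_p·G(0).
G(0) = 0.15. Require 1/(1 + K_p·0.15) = 0.08, so 1 + 0.15·K_p = 12.5.
K_p = (12.5 − 1)/0.15 = 76.7.

K_p = 76.7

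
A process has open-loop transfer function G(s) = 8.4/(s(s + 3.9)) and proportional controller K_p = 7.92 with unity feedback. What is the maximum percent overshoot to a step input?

46.1%

From 1 + K_pG(s) = 0: s² + 3.9s + 66.53 = 0 ⇒ ω_n = 8.156, ζ = 0.2391.
%OS = 100·exp(−πζ/√(1−ζ²)) = 100·exp(−π·0.2391/√0.9428) = 46.1%.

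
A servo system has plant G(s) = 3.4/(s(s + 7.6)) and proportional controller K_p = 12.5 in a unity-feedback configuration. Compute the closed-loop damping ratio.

With unity feedback the closed-loop characteristic equation is s² + 7.6s + 12.5·3.4 = s² + 7.6s + 42.5 = 0.
So ω_n² = 42.5 ⇒ ω_n = 6.519 rad/s, and ζ = 7.6/(2ω_n) = 0.583.

ζ = 0.583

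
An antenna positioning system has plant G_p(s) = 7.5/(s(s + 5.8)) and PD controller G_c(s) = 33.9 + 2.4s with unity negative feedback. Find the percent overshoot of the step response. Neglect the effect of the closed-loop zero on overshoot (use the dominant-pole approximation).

Forward path: (33.9 + 2.4s)·7.5/(s(s+5.8)). The closed-loop characteristic equation is s² + (5.8 + 7.5·2.4)s + 7.5·33.9 = 0.
That is s² + 23.8s + 254.2 = 0, so ω_n = 15.95 rad/s and ζ = 23.8/(2·15.95) = 0.7463.
%OS = 100·exp(−πζ/√(1−ζ²)) = 2.95%.

2.95%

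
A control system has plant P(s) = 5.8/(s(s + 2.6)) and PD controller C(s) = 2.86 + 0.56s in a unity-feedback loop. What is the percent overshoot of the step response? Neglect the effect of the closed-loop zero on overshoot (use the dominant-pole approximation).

3.92%

Forward path: (2.86 + 0.56s)·5.8/(s(s+2.6)). The closed-loop characteristic equation is s² + (2.6 + 5.8·0.56)s + 5.8·2.86 = 0.
That is s² + 5.848s + 16.59 = 0, so ω_n = 4.073 rad/s and ζ = 5.848/(2·4.073) = 0.7179.
%OS = 100·exp(−πζ/√(1−ζ²)) = 3.92%.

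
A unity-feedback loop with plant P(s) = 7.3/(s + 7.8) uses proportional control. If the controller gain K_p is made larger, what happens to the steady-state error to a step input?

The position error constant K_pos = K_p·P(0) grows with K_p, and e_ss = 1/(1+K_pos) falls.

decrease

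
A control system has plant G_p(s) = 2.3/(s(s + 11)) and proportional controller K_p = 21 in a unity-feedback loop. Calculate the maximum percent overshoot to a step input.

1.71%

Closed-loop characteristic equation: s² + 11s + 48.3 = 0, so ω_n = 6.95 rad/s and ζ = 11/(2·6.95) = 0.7914.
%OS = 100·exp(−πζ/√(1−ζ²)) = 100·exp(−π·0.7914/√0.3737) = 1.71%.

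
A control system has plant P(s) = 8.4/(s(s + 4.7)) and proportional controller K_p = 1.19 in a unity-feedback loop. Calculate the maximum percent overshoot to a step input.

Closed-loop characteristic equation: s² + 4.7s + 9.996 = 0, so ω_n = 3.162 rad/s and ζ = 4.7/(2·3.162) = 0.7433.
%OS = 100·exp(−πζ/√(1−ζ²)) = 100·exp(−π·0.7433/√0.4475) = 3.05%.

3.05%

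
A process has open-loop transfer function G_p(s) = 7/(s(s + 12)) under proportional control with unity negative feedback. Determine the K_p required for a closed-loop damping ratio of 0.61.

K_p = 13.8

Closed-loop characteristic equation: s² + 12s + K_p·7 = 0.
So ω_n = √(7K_p) and 2ζω_n = 12, giving ζ = 12/(2√(7K_p)).
Setting ζ = 0.61: √(7K_p) = 12/(2·0.61) = 9.836, so K_p = 96.75/7 = 13.8.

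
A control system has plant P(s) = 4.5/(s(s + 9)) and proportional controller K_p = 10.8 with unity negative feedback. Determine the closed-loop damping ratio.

The closed-loop denominator is s(s+9) + 10.8·4.5 = s² + 9s + 48.6.
Matching s² + 2ζω_n s + ω_n²: ω_n = √48.6 = 6.971 rad/s and 2ζω_n = 9, so ζ = 9/(2·6.971) = 0.645.

ζ = 0.645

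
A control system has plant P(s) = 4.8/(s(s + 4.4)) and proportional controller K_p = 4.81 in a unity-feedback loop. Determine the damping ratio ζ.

With unity feedback the closed-loop characteristic equation is s² + 4.4s + 4.81·4.8 = s² + 4.4s + 23.09 = 0.
Matching s² + 2ζω_n s + ω_n²: ω_n = √23.09 = 4.805 rad/s and 2ζω_n = 4.4, so ζ = 4.4/(2·4.805) = 0.458.

ζ = 0.458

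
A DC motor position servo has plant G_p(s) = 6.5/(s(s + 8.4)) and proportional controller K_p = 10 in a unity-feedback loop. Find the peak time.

T_p = 0.457 s

Closed-loop characteristic equation: s² + 8.4s + 65 = 0, so ω_n = 8.062 rad/s and ζ = 8.4/(2·8.062) = 0.5209.
Damped frequency ω_d = ω_n√(1−ζ²) = 6.882 rad/s, so peak time T_p = π/ω_d = 0.457 s.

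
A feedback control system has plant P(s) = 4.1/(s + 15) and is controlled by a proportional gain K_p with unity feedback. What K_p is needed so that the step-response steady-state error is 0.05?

Steady-state error for a unit step on this type-0 loop is 1/(1 + K_p·P(0)).
P(0) = 0.2733. Require 1/(1 + K_p·0.2733) = 0.05, so 1 + 0.2733·K_p = 20.
K_p = (20 − 1)/0.2733 = 69.5.

K_p = 69.5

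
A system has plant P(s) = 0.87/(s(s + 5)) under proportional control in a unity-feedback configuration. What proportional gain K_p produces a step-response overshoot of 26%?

K_p = 46.3

From %OS = 100·exp(−πζ/√(1−ζ²)) = 26%, ζ = −ln(0.26)/√(π²+ln²(0.26)) = 0.3941.
Characteristic equation s² + 5s + 0.87K_p = 0 gives ζ = 5/(2√(0.87K_p)).
Setting ζ = 0.3941: √(0.87K_p) = 5/(2·0.3941) = 6.344, so K_p = 40.24/0.87 = 46.3.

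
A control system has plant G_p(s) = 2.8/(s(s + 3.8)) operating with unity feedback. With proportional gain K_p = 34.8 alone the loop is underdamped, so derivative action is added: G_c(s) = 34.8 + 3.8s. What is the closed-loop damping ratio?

ζ = 0.731

Forward path: (34.8 + 3.8s)·2.8/(s(s+3.8)). The closed-loop characteristic equation is s² + (3.8 + 2.8·3.8)s + 2.8·34.8 = 0.
That is s² + 14.44s + 97.44 = 0, so ω_n = 9.871 rad/s and ζ = 14.44/(2·9.871) = 0.7314.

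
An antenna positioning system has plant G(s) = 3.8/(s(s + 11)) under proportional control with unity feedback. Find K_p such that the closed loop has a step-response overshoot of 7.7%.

K_p = 19.9

From %OS = 100·exp(−πζ/√(1−ζ²)) = 7.7%, ζ = −ln(0.077)/√(π²+ln²(0.077)) = 0.6323.
Characteristic equation s² + 11s + 3.8K_p = 0 gives ζ = 11/(2√(3.8K_p)).
Setting ζ = 0.6323: √(3.8K_p) = 11/(2·0.6323) = 8.699, so K_p = 75.67/3.8 = 19.9.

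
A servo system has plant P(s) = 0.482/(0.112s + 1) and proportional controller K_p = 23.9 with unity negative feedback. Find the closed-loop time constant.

Closed loop: T(s) = K_p·P/(1+K_p·P) = 11.52/(0.112s + 1 + 11.52), with pole at s = −(1 + 11.52)/0.112 = −111.8.
Closed-loop time constant τ = 1/111.8 = 0.00895 s.

τ = 0.00895 s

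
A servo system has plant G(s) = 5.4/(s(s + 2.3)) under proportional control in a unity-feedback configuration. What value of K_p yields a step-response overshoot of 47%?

K_p = 4.49

From %OS = 100·exp(−πζ/√(1−ζ²)) = 47%, ζ = −ln(0.47)/√(π²+ln²(0.47)) = 0.2337.
Characteristic equation s² + 2.3s + 5.4K_p = 0 gives ζ = 2.3/(2√(5.4K_p)).
Setting ζ = 0.2337: √(5.4K_p) = 2.3/(2·0.2337) = 4.921, so K_p = 24.22/5.4 = 4.49.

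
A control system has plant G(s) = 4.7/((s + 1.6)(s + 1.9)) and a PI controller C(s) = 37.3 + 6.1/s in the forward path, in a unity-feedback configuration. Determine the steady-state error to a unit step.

The open loop C(s)G(s) has a pole at the origin (type 1), so the static position error constant is infinite and e_ss = 1/(1+∞) = 0.

0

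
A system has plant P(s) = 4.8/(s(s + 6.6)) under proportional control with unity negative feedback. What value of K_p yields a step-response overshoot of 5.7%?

From %OS = 100·exp(−πζ/√(1−ζ²)) = 5.7%, ζ = −ln(0.057)/√(π²+ln²(0.057)) = 0.6738.
Characteristic equation s² + 6.6s + 4.8K_p = 0 gives ζ = 6.6/(2√(4.8K_p)).
Setting ζ = 0.6738: √(4.8K_p) = 6.6/(2·0.6738) = 4.898, so K_p = 23.99/4.8 = 5.

K_p = 5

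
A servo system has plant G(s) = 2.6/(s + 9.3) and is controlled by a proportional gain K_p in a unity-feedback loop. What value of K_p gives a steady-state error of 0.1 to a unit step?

K_p = 32.2

The loop is type 0, so e_ss(step) = 1/(1 + K_pos) with K_pos = K_p·G(0).
G(0) = 0.2796. Require 1/(1 + K_p·0.2796) = 0.1, so 1 + 0.2796·K_p = 10.
K_p = (10 − 1)/0.2796 = 32.2.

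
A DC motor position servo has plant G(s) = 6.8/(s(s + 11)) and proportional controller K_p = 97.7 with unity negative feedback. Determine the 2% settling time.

T_s ≈ 0.727 s

The closed-loop denominator s² + 11s + 664.4 gives ω_n = √664.4 = 25.78 and ζ = 11/(2ω_n) = 0.2134.
2% settling time T_s ≈ 4/(ζω_n) = 4/5.5 = 0.727 s.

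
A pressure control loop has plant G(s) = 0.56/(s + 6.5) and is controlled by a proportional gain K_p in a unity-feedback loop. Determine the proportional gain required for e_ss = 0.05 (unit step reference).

K_p = 221

For a type-0 loop with proportional control, e_ss = 1/(1 + K_p·G(0)).
G(0) = 0.08615. Require 1/(1 + K_p·0.08615) = 0.05, so 1 + 0.08615·K_p = 20.
K_p = (20 − 1)/0.08615 = 221.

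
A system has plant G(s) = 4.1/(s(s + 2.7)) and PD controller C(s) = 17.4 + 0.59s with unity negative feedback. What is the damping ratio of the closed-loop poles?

ζ = 0.303

Forward path: (17.4 + 0.59s)·4.1/(s(s+2.7)). The closed-loop characteristic equation is s² + (2.7 + 4.1·0.59)s + 4.1·17.4 = 0.
That is s² + 5.119s + 71.34 = 0, so ω_n = 8.446 rad/s and ζ = 5.119/(2·8.446) = 0.303.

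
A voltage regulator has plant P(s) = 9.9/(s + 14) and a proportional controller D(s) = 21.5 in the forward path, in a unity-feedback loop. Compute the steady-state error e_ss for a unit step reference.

0.0617

The loop is type 0. Static position error constant K_pos = D(0)·P(0) = 21.5·0.7071 = 15.2.
Steady-state error to a unit step: e_ss = 1/(1+K_pos) = 1/16.2 = 0.0617.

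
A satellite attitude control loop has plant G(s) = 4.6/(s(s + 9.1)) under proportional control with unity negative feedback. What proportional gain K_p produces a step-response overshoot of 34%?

From %OS = 100·exp(−πζ/√(1−ζ²)) = 34%, ζ = −ln(0.34)/√(π²+ln²(0.34)) = 0.3248.
Characteristic equation s² + 9.1s + 4.6K_p = 0 gives ζ = 9.1/(2√(4.6K_p)).
Setting ζ = 0.3248: √(4.6K_p) = 9.1/(2·0.3248) = 14.01, so K_p = 196.3/4.6 = 42.7.

K_p = 42.7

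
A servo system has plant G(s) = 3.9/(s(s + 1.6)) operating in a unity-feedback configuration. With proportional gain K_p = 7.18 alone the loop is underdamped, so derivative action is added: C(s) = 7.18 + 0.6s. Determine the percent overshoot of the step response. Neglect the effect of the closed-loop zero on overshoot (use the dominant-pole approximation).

28.4%

Forward path: (7.18 + 0.6s)·3.9/(s(s+1.6)). The closed-loop characteristic equation is s² + (1.6 + 3.9·0.6)s + 3.9·7.18 = 0.
That is s² + 3.94s + 28 = 0, so ω_n = 5.292 rad/s and ζ = 3.94/(2·5.292) = 0.3723.
%OS = 100·exp(−πζ/√(1−ζ²)) = 28.4%.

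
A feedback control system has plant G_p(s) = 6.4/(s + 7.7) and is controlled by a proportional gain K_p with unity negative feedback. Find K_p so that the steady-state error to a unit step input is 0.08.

K_p = 13.8

Steady-state error for a unit step on this type-0 loop is 1/(1 + K_p·G_p(0)).
G_p(0) = 0.8312. Require 1/(1 + K_p·0.8312) = 0.08, so 1 + 0.8312·K_p = 12.5.
K_p = (12.5 − 1)/0.8312 = 13.8.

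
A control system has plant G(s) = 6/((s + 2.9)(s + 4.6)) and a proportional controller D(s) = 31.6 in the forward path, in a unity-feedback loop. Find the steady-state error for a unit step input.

The loop is type 0. Static position error constant K_pos = D(0)·G(0) = 31.6·0.4498 = 14.21.
Steady-state error to a unit step: e_ss = 1/(1+K_pos) = 1/15.21 = 0.0657.

0.0657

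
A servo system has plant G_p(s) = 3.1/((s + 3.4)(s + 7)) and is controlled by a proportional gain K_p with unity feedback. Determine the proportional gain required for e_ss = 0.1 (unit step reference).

K_p = 69.1

The loop is type 0, so e_ss(step) = 1/(1 + K_pos) with K_pos = K_p·G_p(0).
G_p(0) = 0.1303. Require 1/(1 + K_p·0.1303) = 0.1, so 1 + 0.1303·K_p = 10.
K_p = (10 − 1)/0.1303 = 69.1.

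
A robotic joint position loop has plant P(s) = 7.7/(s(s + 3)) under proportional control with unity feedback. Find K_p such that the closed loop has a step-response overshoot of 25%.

From %OS = 100·exp(−πζ/√(1−ζ²)) = 25%, ζ = −ln(0.25)/√(π²+ln²(0.25)) = 0.4037.
Characteristic equation s² + 3s + 7.7K_p = 0 gives ζ = 3/(2√(7.7K_p)).
Setting ζ = 0.4037: √(7.7K_p) = 3/(2·0.4037) = 3.716, so K_p = 13.81/7.7 = 1.79.

K_p = 1.79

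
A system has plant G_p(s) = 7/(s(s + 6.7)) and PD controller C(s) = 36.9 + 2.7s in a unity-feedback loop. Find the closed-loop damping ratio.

Forward path: (36.9 + 2.7s)·7/(s(s+6.7)). The closed-loop characteristic equation is s² + (6.7 + 7·2.7)s + 7·36.9 = 0.
That is s² + 25.6s + 258.3 = 0, so ω_n = 16.07 rad/s and ζ = 25.6/(2·16.07) = 0.7964.

ζ = 0.796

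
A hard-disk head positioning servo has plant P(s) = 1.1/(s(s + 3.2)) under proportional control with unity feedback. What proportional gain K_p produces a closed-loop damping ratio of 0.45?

K_p = 11.5

Closed-loop characteristic equation: s² + 3.2s + K_p·1.1 = 0.
So ω_n = √(1.1K_p) and 2ζω_n = 3.2, giving ζ = 3.2/(2√(1.1K_p)).
Setting ζ = 0.45: √(1.1K_p) = 3.2/(2·0.45) = 3.556, so K_p = 12.64/1.1 = 11.5.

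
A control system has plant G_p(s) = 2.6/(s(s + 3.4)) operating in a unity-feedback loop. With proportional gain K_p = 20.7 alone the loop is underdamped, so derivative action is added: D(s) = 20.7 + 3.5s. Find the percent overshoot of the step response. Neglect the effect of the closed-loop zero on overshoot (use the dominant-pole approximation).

Forward path: (20.7 + 3.5s)·2.6/(s(s+3.4)). The closed-loop characteristic equation is s² + (3.4 + 2.6·3.5)s + 2.6·20.7 = 0.
That is s² + 12.5s + 53.82 = 0, so ω_n = 7.336 rad/s and ζ = 12.5/(2·7.336) = 0.8519.
%OS = 100·exp(−πζ/√(1−ζ²)) = 0.603%.

0.603%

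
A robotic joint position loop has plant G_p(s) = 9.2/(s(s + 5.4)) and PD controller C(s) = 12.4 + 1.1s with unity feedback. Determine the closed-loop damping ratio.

ζ = 0.727

Forward path: (12.4 + 1.1s)·9.2/(s(s+5.4)). The closed-loop characteristic equation is s² + (5.4 + 9.2·1.1)s + 9.2·12.4 = 0.
That is s² + 15.52s + 114.1 = 0, so ω_n = 10.68 rad/s and ζ = 15.52/(2·10.68) = 0.7265.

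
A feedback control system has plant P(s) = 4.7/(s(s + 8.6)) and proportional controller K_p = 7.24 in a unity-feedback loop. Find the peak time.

T_p = 0.797 s

The closed-loop denominator s² + 8.6s + 34.03 gives ω_n = √34.03 = 5.833 and ζ = 8.6/(2ω_n) = 0.7371.
Damped frequency ω_d = ω_n√(1−ζ²) = 3.942 rad/s, so peak time T_p = π/ω_d = 0.797 s.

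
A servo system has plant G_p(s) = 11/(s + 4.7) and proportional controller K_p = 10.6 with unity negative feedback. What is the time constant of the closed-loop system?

τ = 0.00824 s

Closed-loop transfer function: T(s) = K_p·G_p(s)/(1 + K_p·G_p(s)) = 116.6/(s + 4.7 + 116.6) = 116.6/(s + 121.3).
Time constant τ = 1/121.3 = 0.00824 s.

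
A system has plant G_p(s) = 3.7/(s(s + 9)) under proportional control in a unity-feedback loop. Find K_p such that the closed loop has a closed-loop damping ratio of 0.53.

Closed-loop characteristic equation: s² + 9s + K_p·3.7 = 0.
So ω_n = √(3.7K_p) and 2ζω_n = 9, giving ζ = 9/(2√(3.7K_p)).
Setting ζ = 0.53: √(3.7K_p) = 9/(2·0.53) = 8.491, so K_p = 72.09/3.7 = 19.5.

K_p = 19.5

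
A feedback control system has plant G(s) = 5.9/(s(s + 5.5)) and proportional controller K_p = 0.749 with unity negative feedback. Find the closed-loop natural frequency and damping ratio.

ω_n = 2.1 rad/s, ζ = 1.31

With unity feedback the closed-loop characteristic equation is s² + 5.5s + 0.749·5.9 = s² + 5.5s + 4.419 = 0.
Matching s² + 2ζω_n s + ω_n²: ω_n = √4.419 = 2.102 rad/s and 2ζω_n = 5.5, so ζ = 5.5/(2·2.102) = 1.31.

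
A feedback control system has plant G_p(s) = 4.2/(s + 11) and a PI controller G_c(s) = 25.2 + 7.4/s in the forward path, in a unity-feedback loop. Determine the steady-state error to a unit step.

The open loop G_c(s)G_p(s) has a pole at the origin (type 1), so the static position error constant is infinite and e_ss = 1/(1+∞) = 0.

0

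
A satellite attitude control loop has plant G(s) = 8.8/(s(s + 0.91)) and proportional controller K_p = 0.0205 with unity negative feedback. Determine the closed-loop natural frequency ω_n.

ω_n = 0.425 rad/s

1 + K_p·G(s) = 0 gives s² + 0.91s + 0.1804 = 0.
Matching s² + 2ζω_n s + ω_n²: ω_n = √0.1804 = 0.4247 rad/s and 2ζω_n = 0.91, so ζ = 0.91/(2·0.4247) = 1.07.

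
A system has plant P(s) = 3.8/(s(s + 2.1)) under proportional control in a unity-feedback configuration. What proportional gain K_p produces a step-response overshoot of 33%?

K_p = 2.62

From %OS = 100·exp(−πζ/√(1−ζ²)) = 33%, ζ = −ln(0.33)/√(π²+ln²(0.33)) = 0.3328.
Characteristic equation s² + 2.1s + 3.8K_p = 0 gives ζ = 2.1/(2√(3.8K_p)).
Setting ζ = 0.3328: √(3.8K_p) = 2.1/(2·0.3328) = 3.155, so K_p = 9.955/3.8 = 2.62.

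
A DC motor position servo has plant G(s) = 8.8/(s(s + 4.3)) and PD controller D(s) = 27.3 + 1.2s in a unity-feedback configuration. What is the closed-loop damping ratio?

ζ = 0.479

Forward path: (27.3 + 1.2s)·8.8/(s(s+4.3)). The closed-loop characteristic equation is s² + (4.3 + 8.8·1.2)s + 8.8·27.3 = 0.
That is s² + 14.86s + 240.2 = 0, so ω_n = 15.5 rad/s and ζ = 14.86/(2·15.5) = 0.4794.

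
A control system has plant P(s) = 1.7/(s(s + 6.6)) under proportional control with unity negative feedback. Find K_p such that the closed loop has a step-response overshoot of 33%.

From %OS = 100·exp(−πζ/√(1−ζ²)) = 33%, ζ = −ln(0.33)/√(π²+ln²(0.33)) = 0.3328.
Characteristic equation s² + 6.6s + 1.7K_p = 0 gives ζ = 6.6/(2√(1.7K_p)).
Setting ζ = 0.3328: √(1.7K_p) = 6.6/(2·0.3328) = 9.916, so K_p = 98.33/1.7 = 57.8.

K_p = 57.8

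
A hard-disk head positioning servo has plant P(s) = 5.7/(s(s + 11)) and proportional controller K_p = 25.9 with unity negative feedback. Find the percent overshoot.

From 1 + K_pP(s) = 0: s² + 11s + 147.6 = 0 ⇒ ω_n = 12.15, ζ = 0.4527.
%OS = 100·exp(−πζ/√(1−ζ²)) = 100·exp(−π·0.4527/√0.7951) = 20.3%.

20.3%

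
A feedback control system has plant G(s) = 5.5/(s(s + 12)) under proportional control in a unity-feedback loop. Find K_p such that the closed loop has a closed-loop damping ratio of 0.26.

Closed-loop characteristic equation: s² + 12s + K_p·5.5 = 0.
So ω_n = √(5.5K_p) and 2ζω_n = 12, giving ζ = 12/(2√(5.5K_p)).
Setting ζ = 0.26: √(5.5K_p) = 12/(2·0.26) = 23.08, so K_p = 532.5/5.5 = 96.8.

K_p = 96.8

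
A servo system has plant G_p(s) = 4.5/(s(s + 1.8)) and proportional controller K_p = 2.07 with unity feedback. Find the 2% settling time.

Closed-loop characteristic equation: s² + 1.8s + 9.315 = 0, so ω_n = 3.052 rad/s and ζ = 1.8/(2·3.052) = 0.2949.
2% settling time T_s ≈ 4/(ζω_n) = 4/0.9 = 4.44 s.

T_s ≈ 4.44 s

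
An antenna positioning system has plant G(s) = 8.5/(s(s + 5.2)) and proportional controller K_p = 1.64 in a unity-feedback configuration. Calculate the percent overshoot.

4.74%

Closed-loop characteristic equation: s² + 5.2s + 13.94 = 0, so ω_n = 3.734 rad/s and ζ = 5.2/(2·3.734) = 0.6964.
%OS = 100·exp(−πζ/√(1−ζ²)) = 100·exp(−π·0.6964/√0.5151) = 4.74%.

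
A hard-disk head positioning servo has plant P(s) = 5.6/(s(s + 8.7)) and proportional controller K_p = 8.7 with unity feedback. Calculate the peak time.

T_p = 0.576 s

From 1 + K_pP(s) = 0: s² + 8.7s + 48.72 = 0 ⇒ ω_n = 6.98, ζ = 0.6232.
Damped frequency ω_d = ω_n√(1−ζ²) = 5.459 rad/s, so peak time T_p = π/ω_d = 0.576 s.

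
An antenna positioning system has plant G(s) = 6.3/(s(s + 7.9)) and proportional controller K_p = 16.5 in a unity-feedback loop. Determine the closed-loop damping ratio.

The closed-loop denominator is s(s+7.9) + 16.5·6.3 = s² + 7.9s + 104.
Matching s² + 2ζω_n s + ω_n²: ω_n = √104 = 10.2 rad/s and 2ζω_n = 7.9, so ζ = 7.9/(2·10.2) = 0.387.

ζ = 0.387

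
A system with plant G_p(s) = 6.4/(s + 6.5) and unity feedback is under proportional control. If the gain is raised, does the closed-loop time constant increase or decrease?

Closed-loop pole is at s = −(6.5+K_p·6.4); larger K_p moves it further left, so τ = 1/(6.5+K_p·6.4) decreases.

decrease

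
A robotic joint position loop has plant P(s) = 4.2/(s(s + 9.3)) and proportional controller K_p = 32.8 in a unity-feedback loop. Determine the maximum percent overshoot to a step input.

25.8%

The closed-loop denominator s² + 9.3s + 137.8 gives ω_n = √137.8 = 11.74 and ζ = 9.3/(2ω_n) = 0.3962.
%OS = 100·exp(−πζ/√(1−ζ²)) = 100·exp(−π·0.3962/√0.843) = 25.8%.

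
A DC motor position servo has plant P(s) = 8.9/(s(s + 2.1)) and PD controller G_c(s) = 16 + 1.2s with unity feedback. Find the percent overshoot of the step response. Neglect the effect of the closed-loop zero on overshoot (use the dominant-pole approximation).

13.6%

Forward path: (16 + 1.2s)·8.9/(s(s+2.1)). The closed-loop characteristic equation is s² + (2.1 + 8.9·1.2)s + 8.9·16 = 0.
That is s² + 12.78s + 142.4 = 0, so ω_n = 11.93 rad/s and ζ = 12.78/(2·11.93) = 0.5355.
%OS = 100·exp(−πζ/√(1−ζ²)) = 13.6%.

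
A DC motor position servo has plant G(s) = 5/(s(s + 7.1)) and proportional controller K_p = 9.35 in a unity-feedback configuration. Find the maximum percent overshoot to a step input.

From 1 + K_pG(s) = 0: s² + 7.1s + 46.75 = 0 ⇒ ω_n = 6.837, ζ = 0.5192.
%OS = 100·exp(−πζ/√(1−ζ²)) = 100·exp(−π·0.5192/√0.7304) = 14.8%.

14.8%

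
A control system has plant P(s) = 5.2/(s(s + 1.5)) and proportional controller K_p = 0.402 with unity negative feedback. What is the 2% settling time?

T_s ≈ 5.33 s

From 1 + K_pP(s) = 0: s² + 1.5s + 2.09 = 0 ⇒ ω_n = 1.446, ζ = 0.5187.
2% settling time T_s ≈ 4/(ζω_n) = 4/0.75 = 5.33 s.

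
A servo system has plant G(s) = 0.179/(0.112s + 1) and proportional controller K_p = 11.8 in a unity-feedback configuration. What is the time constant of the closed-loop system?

Closed loop: T(s) = K_p·G/(1+K_p·G) = 2.112/(0.112s + 1 + 2.112), with pole at s = −(1 + 2.112)/0.112 = −27.79.
Closed-loop time constant τ = 1/27.79 = 0.036 s.

τ = 0.036 s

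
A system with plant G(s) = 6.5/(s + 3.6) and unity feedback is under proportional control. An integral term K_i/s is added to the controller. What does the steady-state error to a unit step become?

0

The integrator makes K_pos = lim_{s→0} C(s)G(s) infinite, so e_ss = 1/(1+K_pos) = 0.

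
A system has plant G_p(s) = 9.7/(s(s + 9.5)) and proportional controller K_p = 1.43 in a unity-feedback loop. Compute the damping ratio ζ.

ζ = 1.28

With unity feedback the closed-loop characteristic equation is s² + 9.5s + 1.43·9.7 = s² + 9.5s + 13.87 = 0.
Matching s² + 2ζω_n s + ω_n²: ω_n = √13.87 = 3.724 rad/s and 2ζω_n = 9.5, so ζ = 9.5/(2·3.724) = 1.28.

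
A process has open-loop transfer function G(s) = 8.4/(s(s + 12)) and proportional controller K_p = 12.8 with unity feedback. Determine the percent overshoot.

10.8%

From 1 + K_pG(s) = 0: s² + 12s + 107.5 = 0 ⇒ ω_n = 10.37, ζ = 0.5786.
%OS = 100·exp(−πζ/√(1−ζ²)) = 100·exp(−π·0.5786/√0.6652) = 10.8%.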